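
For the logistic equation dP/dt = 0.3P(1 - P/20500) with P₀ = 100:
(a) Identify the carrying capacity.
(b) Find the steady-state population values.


Logistic ODE dP/dt = 0.3P(1 - P/20500) has equilibria where dP/dt = 0, i.e. P = 0 or P = 20500.
The coefficient (1 - P/K) = 0 when P = K, identifying K = 20500 as the carrying capacity.
(a) K = 20500; (b) equilibria P = 0 and P = 20500.


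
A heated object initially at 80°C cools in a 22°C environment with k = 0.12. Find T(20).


Newton's law: dT/dt = -k(T - T_a) has solution T(t) = T_a + (T₀ - T_a)e^(-kt).
Plug in T_a = 22, T₀ = 80, k = 0.12, t = 20: T(20) = 22 + (58)e^(-2.40) ≈ 27.3°C.


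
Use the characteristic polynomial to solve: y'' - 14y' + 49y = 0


Characteristic equation: r² - 14r + 49 = 0, i.e. (r - 7)² = 0.
Repeated root r = 7; include an x factor for the second linearly independent solution.
General solution: y = (C₁ + C₂x)e^(7x).


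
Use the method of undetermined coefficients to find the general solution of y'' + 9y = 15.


Homogeneous part: r² + 9 = 0 ⇒ r = ±3i, so y_h = C₁cos(3x) + C₂sin(3x).
Try constant y_p = A; plug in: 9A = 15 ⇒ A = 5/3.
General solution: y = C₁cos(3x) + C₂sin(3x) + 5/3.


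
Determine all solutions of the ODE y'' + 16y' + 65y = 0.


Characteristic equation: r² + 16r + 65 = 0.
Discriminant is negative; roots r = -8 ± 1i (complex conjugate pair).
General solution uses e^(α x)(C₁ cos(β x) + C₂ sin(β x)): y = e^(-8x)(C₁cos(x) + C₂sin(x)).


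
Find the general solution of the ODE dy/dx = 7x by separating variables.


Integrate both sides with respect to x: y = ∫ 7x dx = (7/2)x^2 + C.


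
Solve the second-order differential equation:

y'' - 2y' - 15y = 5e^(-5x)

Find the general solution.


Characteristic roots of r² - 2r - 15 = 0 are 5, -3.
y_h = C₁e^(5x) + C₂e^(-3x).
Forcing exponent -5 is not a characteristic root; try y_p = Ae^(-5x).
Substitute: A·(25 + (-2)·-5 + (-15)) = A·20 = 5, so A = 1/4.
General solution: y = C₁e^(5x) + C₂e^(-3x) + (1/4)e^(-5x).


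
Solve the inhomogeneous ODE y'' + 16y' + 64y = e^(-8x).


Characteristic polynomial (r + 8)² = 0; repeated root r = -8.
y_h = (C₁ + C₂x)e^(-8x). Forcing matches the repeated root (resonance), so try y_p = Ax² e^(-8x).
Substitute and solve for A: 2A = 1, so A = 1/2.
General solution: y = (C₁ + C₂x + (1/2)x²)e^(-8x).


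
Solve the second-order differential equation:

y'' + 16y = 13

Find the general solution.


Homogeneous part: r² + 16 = 0 ⇒ r = ±4i, so y_h = C₁cos(4x) + C₂sin(4x).
Try constant y_p = A; plug in: 16A = 13 ⇒ A = 13/16.
General solution: y = C₁cos(4x) + C₂sin(4x) + 13/16.


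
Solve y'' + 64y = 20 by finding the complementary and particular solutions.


Homogeneous part: r² + 64 = 0 ⇒ r = ±8i, so y_h = C₁cos(8x) + C₂sin(8x).
Try constant y_p = A; plug in: 64A = 20 ⇒ A = 5/16.
General solution: y = C₁cos(8x) + C₂sin(8x) + 5/16.


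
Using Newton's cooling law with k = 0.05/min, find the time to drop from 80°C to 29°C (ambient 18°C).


From T(t) = T_a + (T₀ - T_a)e^(-kt), set T(t) = 29:
(29 - 18) / (80 - 18) = e^(-0.05t), so t = -ln(0.177)/0.05 ≈ 34.6 minutes.


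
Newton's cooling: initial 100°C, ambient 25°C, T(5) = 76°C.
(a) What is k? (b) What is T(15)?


Newton's law: T(t) = T_a + (T₀ - T_a)e^(-kt).
(a) Use T(5) = 76: (76 - 25)/(100 - 25) = e^(-k·5), so k = -ln(0.680)/5 ≈ 0.0771.
(b) Apply k to t = 15: T(15) = 25 + (75)e^(-1.157) ≈ 48.6°C.


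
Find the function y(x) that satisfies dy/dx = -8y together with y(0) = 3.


General solution of y' = -8y is y = Ce^(-8x).
Apply y(0) = 3: C = 3.
Particular solution: y = 3e^(-8x).


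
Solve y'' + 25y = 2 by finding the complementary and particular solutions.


Homogeneous part: r² + 25 = 0 ⇒ r = ±5i, so y_h = C₁cos(5x) + C₂sin(5x).
Try constant y_p = A; plug in: 25A = 2 ⇒ A = 2/25.
General solution: y = C₁cos(5x) + C₂sin(5x) + 2/25.


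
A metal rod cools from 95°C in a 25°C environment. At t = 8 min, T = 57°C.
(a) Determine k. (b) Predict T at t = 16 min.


Newton's law: T(t) = T_a + (T₀ - T_a)e^(-kt).
(a) Use T(8) = 57: (57 - 25)/(95 - 25) = e^(-k·8), so k = -ln(0.457)/8 ≈ 0.0978.
(b) Apply k to t = 16: T(16) = 25 + (70)e^(-1.566) ≈ 39.6°C.


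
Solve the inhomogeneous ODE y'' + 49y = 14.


Homogeneous part: r² + 49 = 0 ⇒ r = ±7i, so y_h = C₁cos(7x) + C₂sin(7x).
Try constant y_p = A; plug in: 49A = 14 ⇒ A = 2/7.
General solution: y = C₁cos(7x) + C₂sin(7x) + 2/7.


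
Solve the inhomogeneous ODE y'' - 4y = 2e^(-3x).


Characteristic roots of r² - 4 = 0 are -2, 2.
y_h = C₁e^(-2x) + C₂e^(2x).
Forcing exponent -3 is not a characteristic root; try y_p = Ae^(-3x).
Substitute: A·(9 + (0)·-3 + (-4)) = A·5 = 2, so A = 2/5.
General solution: y = C₁e^(-2x) + C₂e^(2x) + (2/5)e^(-3x).


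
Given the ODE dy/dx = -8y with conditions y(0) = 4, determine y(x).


General solution of y' = -8y is y = Ce^(-8x).
Apply y(0) = 4: C = 4.
Particular solution: y = 4e^(-8x).


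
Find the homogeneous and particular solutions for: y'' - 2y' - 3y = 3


Characteristic roots of r² - 2r - 3 = 0 are 3, -1.
y_h = C₁e^(3x) + C₂e^(-x).
Forcing exponent 0 is not a characteristic root; try y_p = A.
Substitute: A·(0 + (-2)·0 + (-3)) = A·-3 = 3, so A = -1.
General solution: y = C₁e^(3x) + C₂e^(-x) - 1.


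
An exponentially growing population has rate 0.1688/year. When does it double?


Exponential growth: P(t) = P₀ e^(0.1688t). Set P(t)/P₀ = 2: e^(0.1688t) = 2.
Solve: t = ln(2)/0.1688 ≈ 4.11 years.


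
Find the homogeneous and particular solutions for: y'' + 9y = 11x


Homogeneous: r² + 9 = 0 ⇒ r = ±3i, y_h = C₁cos(3x) + C₂sin(3x).
Polynomial forcing; try y_p = Ax + B. Then y_p'' + 9 y_p = 9(Ax + B) = 11x, so B = 0 and A = 11/9.
General solution: y = C₁cos(3x) + C₂sin(3x) + (11/9)x.


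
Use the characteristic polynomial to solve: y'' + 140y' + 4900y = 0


Characteristic equation: r² + 140r + 4900 = 0, i.e. (r + 70)² = 0.
Repeated root r = -70; include an x factor for the second linearly independent solution.
General solution: y = (C₁ + C₂x)e^(-70x).


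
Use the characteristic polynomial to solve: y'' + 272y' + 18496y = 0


Characteristic equation: r² + 272r + 18496 = 0, i.e. (r + 136)² = 0.
Repeated root r = -136; include an x factor for the second linearly independent solution.
General solution: y = (C₁ + C₂x)e^(-136x).


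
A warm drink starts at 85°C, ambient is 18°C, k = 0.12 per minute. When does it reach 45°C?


From T(t) = T_a + (T₀ - T_a)e^(-kt), set T(t) = 45:
(45 - 18) / (85 - 18) = e^(-0.12t), so t = -ln(0.403)/0.12 ≈ 7.6 minutes.


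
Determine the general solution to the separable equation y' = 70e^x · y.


Separate variables: dy/y = 70e^x dx.
Integrate: ln|y| = 70e^x + C₀.
Exponentiate: y = Ce^(70e^x).


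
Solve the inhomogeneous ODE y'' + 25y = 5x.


Homogeneous: r² + 25 = 0 ⇒ r = ±5i, y_h = C₁cos(5x) + C₂sin(5x).
Polynomial forcing; try y_p = Ax + B. Then y_p'' + 25 y_p = 25(Ax + B) = 5x, so B = 0 and A = 1/5.
General solution: y = C₁cos(5x) + C₂sin(5x) + (1/5)x.


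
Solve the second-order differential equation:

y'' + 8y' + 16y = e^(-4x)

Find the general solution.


Characteristic polynomial (r + 4)² = 0; repeated root r = -4.
y_h = (C₁ + C₂x)e^(-4x). Forcing matches the repeated root (resonance), so try y_p = Ax² e^(-4x).
Substitute and solve for A: 2A = 1, so A = 1/2.
General solution: y = (C₁ + C₂x + (1/2)x²)e^(-4x).


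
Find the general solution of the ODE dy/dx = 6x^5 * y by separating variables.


Separate variables: dy/y = 6x^5 dx.
Integrate: ln|y| = x^6 + C₀.
Exponentiate: y = Ce^(x^6).


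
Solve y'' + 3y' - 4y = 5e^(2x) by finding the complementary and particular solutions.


Characteristic roots of r² + 3r - 4 = 0 are 1, -4.
y_h = C₁e^(x) + C₂e^(-4x).
Forcing exponent 2 is not a characteristic root; try y_p = Ae^(2x).
Substitute: A·(4 + (3)·2 + (-4)) = A·6 = 5, so A = 5/6.
General solution: y = C₁e^(x) + C₂e^(-4x) + (5/6)e^(2x).


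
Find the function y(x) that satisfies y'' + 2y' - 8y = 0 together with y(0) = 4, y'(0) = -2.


Characteristic roots of r² + 2r - 8 = 0 are -4, 2.
General solution y = c₁ e^(-4x) + c₂ e^(2x).
Apply y(0) = 4: c₁ + c₂ = 4. Apply y'(0) = -2: -4 c₁ + 2 c₂ = -2.
Solve: c₁ = 5/3, c₂ = 7/3.
Particular solution: y = (5/3)e^(-4x) + (7/3)e^(2x).


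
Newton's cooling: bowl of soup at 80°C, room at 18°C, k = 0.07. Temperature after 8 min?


Newton's law: dT/dt = -k(T - T_a) has solution T(t) = T_a + (T₀ - T_a)e^(-kt).
Plug in T_a = 18, T₀ = 80, k = 0.07, t = 8: T(8) = 18 + (62)e^(-0.56) ≈ 53.4°C.


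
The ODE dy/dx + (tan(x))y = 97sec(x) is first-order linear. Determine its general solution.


P(x) = tan(x) ⇒ μ = e^(∫tan(x)dx) = sec(x).
(sec(x) y)' = 97sec²(x) ⇒ sec(x) y = 97tan(x) + C.
Multiply by cos(x): y = 97sin(x) + C·cos(x).


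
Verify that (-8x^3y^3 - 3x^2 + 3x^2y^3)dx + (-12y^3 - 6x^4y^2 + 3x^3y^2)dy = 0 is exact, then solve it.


Check exactness: ∂M/∂y = -24x^3y^2 + 9x^2y^2 and ∂N/∂x = -24x^3y^2 + 9x^2y^2; equal, so the equation is exact.
Integrate M with respect to x (treating y as constant): ∫M dx = -2x^4y^3 - x^3 + x^3y^3 + h(y).
Differentiate w.r.t. y and set equal to N: the x-dependent terms already match, leaving h'(y) = -12y^3. Integrate: h(y) = -3y^4.
So F(x,y) = -3y^4 - 2x^4y^3 - x^3 + x^3y^3.
General solution: -3y^4 - 2x^4y^3 - x^3 + x^3y^3 = C.


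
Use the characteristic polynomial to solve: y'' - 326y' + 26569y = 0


Characteristic equation: r² - 326r + 26569 = 0, i.e. (r - 163)² = 0.
Repeated root r = 163; include an x factor for the second linearly independent solution.
General solution: y = (C₁ + C₂x)e^(163x).


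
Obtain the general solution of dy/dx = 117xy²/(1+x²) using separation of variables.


Separate: dy/y² = 117x/(1+x²) dx.
Integrate LHS: ∫ dy/y² = -1/y.
Integrate RHS via u = 1+x²: (117/2)ln(1+x²) + C.
Result: -1/y = (117/2)ln(1+x²) + C.


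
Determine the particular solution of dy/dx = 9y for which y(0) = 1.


General solution of y' = 9y is y = Ce^(9x).
Apply y(0) = 1: C = 1.
Particular solution: y = e^(9x).


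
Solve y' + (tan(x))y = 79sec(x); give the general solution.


P(x) = tan(x) ⇒ μ = e^(∫tan(x)dx) = sec(x).
(sec(x) y)' = 79sec²(x) ⇒ sec(x) y = 79tan(x) + C.
Multiply by cos(x): y = 79sin(x) + C·cos(x).


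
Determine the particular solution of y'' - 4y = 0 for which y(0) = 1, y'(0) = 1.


Characteristic roots of r² - 4 = 0 are -2, 2.
General solution y = c₁ e^(-2x) + c₂ e^(2x).
Apply y(0) = 1: c₁ + c₂ = 1. Apply y'(0) = 1: -2 c₁ + 2 c₂ = 1.
Solve: c₁ = 1/4, c₂ = 3/4.
Particular solution: y = (1/4)e^(-2x) + (3/4)e^(2x).


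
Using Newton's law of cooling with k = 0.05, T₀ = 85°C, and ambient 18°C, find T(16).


Newton's law: dT/dt = -k(T - T_a) has solution T(t) = T_a + (T₀ - T_a)e^(-kt).
Plug in T_a = 18, T₀ = 85, k = 0.05, t = 16: T(16) = 18 + (67)e^(-0.80) ≈ 48.1°C.


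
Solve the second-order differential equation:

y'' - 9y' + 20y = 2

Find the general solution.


Characteristic roots of r² - 9r + 20 = 0 are 5, 4.
y_h = C₁e^(5x) + C₂e^(4x).
Forcing exponent 0 is not a characteristic root; try y_p = A.
Substitute: A·(0 + (-9)·0 + (20)) = A·20 = 2, so A = 1/10.
General solution: y = C₁e^(5x) + C₂e^(4x) + 1/10.


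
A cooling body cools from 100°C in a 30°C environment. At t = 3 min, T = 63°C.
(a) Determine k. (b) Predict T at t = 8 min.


Newton's law: T(t) = T_a + (T₀ - T_a)e^(-kt).
(a) Use T(3) = 63: (63 - 30)/(100 - 30) = e^(-k·3), so k = -ln(0.471)/3 ≈ 0.2507.
(b) Apply k to t = 8: T(8) = 30 + (70)e^(-2.005) ≈ 39.4°C.


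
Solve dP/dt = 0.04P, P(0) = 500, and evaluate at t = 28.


The ODE dP/dt = 0.04P has solution P(t) = P(0)e^(0.04t).
Substitute P(0) = 500 and t = 28: P(28) = 500 e^(1.12) ≈ 1532.


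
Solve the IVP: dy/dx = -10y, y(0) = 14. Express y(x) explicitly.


General solution of y' = -10y is y = Ce^(-10x).
Apply y(0) = 14: C = 14.
Particular solution: y = 14e^(-10x).


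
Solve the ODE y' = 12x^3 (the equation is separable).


Integrate both sides with respect to x: y = ∫ 12x^3 dx = 3x^4 + C.


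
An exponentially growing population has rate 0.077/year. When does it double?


Exponential growth: P(t) = P₀ e^(0.077t). Set P(t)/P₀ = 2: e^(0.077t) = 2.
Solve: t = ln(2)/0.077 ≈ 9.00 years.


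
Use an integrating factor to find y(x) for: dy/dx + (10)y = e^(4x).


P(x) = 10 ⇒ μ = e^(10x).
(μ y)' = e^(14x) ⇒ μ y = e^(14x)/14 + C.
Divide by μ: y = (1/14)e^(4x) + Ce^(-10x).


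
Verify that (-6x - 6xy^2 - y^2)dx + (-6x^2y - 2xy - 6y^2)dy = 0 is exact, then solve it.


Check exactness: ∂M/∂y = -12xy - 2y and ∂N/∂x = -12xy - 2y; equal, so the equation is exact.
Integrate M with respect to x (treating y as constant): ∫M dx = -3x^2 - 3x^2y^2 - xy^2 + h(y).
Differentiate w.r.t. y and set equal to N: the x-dependent terms already match, leaving h'(y) = -6y^2. Integrate: h(y) = -2y^3.
So F(x,y) = -3x^2 - 3x^2y^2 - xy^2 - 2y^3.
General solution: -3x^2 - 3x^2y^2 - xy^2 - 2y^3 = C.


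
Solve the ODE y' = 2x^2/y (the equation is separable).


Separate variables: y dy = 2x^2 dx.
Integrate both sides: y²/2 = (2/3)x^3 + C₀.
Multiply by 2: y² = (4/3)x^3 + C.


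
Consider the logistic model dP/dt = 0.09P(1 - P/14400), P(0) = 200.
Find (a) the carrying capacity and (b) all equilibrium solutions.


Logistic ODE dP/dt = 0.09P(1 - P/14400) has equilibria where dP/dt = 0, i.e. P = 0 or P = 14400.
The coefficient (1 - P/K) = 0 when P = K, identifying K = 14400 as the carrying capacity.
(a) K = 14400; (b) equilibria P = 0 and P = 14400.


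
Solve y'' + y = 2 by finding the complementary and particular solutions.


Homogeneous part: r² + 1 = 0 ⇒ r = ±1i, so y_h = C₁cos(x) + C₂sin(x).
Try constant y_p = A; plug in: 1A = 2 ⇒ A = 2.
General solution: y = C₁cos(x) + C₂sin(x) + 2.


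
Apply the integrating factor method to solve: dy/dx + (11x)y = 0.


P(x) = 11x ⇒ μ = e^((11/2)x²).
Q(x) = 0 so μ y is constant: y = Ce^(-(11/2)x²).


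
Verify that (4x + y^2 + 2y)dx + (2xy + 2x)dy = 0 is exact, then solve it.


Check exactness: ∂M/∂y = 2y + 2 and ∂N/∂x = 2y + 2; equal, so the equation is exact.
Integrate M with respect to x (treating y as constant): ∫M dx = 2x^2 + xy^2 + 2xy + h(y).
Differentiate w.r.t. y and set equal to N: all terms match, so h'(y) = 0 and h is a constant absorbed into C.
General solution: 2x^2 + xy^2 + 2xy = C.


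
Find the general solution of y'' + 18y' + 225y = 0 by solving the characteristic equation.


Characteristic equation: r² + 18r + 225 = 0.
Discriminant is negative; roots r = -9 ± 12i (complex conjugate pair).
General solution uses e^(α x)(C₁ cos(β x) + C₂ sin(β x)): y = e^(-9x)(C₁cos(12x) + C₂sin(12x)).


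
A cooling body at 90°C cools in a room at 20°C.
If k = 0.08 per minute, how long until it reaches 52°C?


From T(t) = T_a + (T₀ - T_a)e^(-kt), set T(t) = 52:
(52 - 20) / (90 - 20) = e^(-0.08t), so t = -ln(0.457)/0.08 ≈ 9.8 minutes.


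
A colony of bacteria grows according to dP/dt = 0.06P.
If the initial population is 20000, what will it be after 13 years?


The ODE dP/dt = 0.06P has solution P(t) = P(0)e^(0.06t).
Substitute P(0) = 20000 and t = 13: P(13) = 20000 e^(0.78) ≈ 43629.


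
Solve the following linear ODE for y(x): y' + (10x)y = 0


P(x) = 10x ⇒ μ = e^(5x²).
Q(x) = 0 so μ y is constant: y = Ce^(-5x²).


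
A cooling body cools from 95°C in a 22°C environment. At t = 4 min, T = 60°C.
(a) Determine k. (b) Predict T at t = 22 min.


Newton's law: T(t) = T_a + (T₀ - T_a)e^(-kt).
(a) Use T(4) = 60: (60 - 22)/(95 - 22) = e^(-k·4), so k = -ln(0.521)/4 ≈ 0.1632.
(b) Apply k to t = 22: T(22) = 22 + (73)e^(-3.591) ≈ 24.0°C.


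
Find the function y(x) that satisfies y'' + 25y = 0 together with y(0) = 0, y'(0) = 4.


Characteristic roots of r² + 25 = 0 are ±5i, so y = C₁cos(5x) + C₂sin(5x).
Apply y(0) = 0: C₁ = 0. Differentiate and apply y'(0) = 4: 5·C₂ = 4, so C₂ = 4/5.
Particular solution: y = (4/5)sin(5x).


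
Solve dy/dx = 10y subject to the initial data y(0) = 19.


General solution of y' = 10y is y = Ce^(10x).
Apply y(0) = 19: C = 19.
Particular solution: y = 19e^(10x).


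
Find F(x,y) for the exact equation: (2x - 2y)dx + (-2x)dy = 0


Check exactness: ∂M/∂y = -2 and ∂N/∂x = -2; equal, so the equation is exact.
Integrate M with respect to x (treating y as constant): ∫M dx = x^2 - 2xy + h(y).
Differentiate w.r.t. y and set equal to N: all terms match, so h'(y) = 0 and h is a constant absorbed into C.
General solution: x^2 - 2xy = C.


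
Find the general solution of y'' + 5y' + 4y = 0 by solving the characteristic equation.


Characteristic equation: r² + 5r + 4 = 0.
Factor: (r + 1)(r + 4) = 0 ⇒ r = -1, -4 (distinct real).
General solution: y = C₁e^(-x) + C₂e^(-4x).


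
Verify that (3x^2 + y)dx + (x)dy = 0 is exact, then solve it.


Check exactness: ∂M/∂y = 1 and ∂N/∂x = 1; equal, so the equation is exact.
Integrate M with respect to x (treating y as constant): ∫M dx = x^3 + xy + h(y).
Differentiate w.r.t. y and set equal to N: all terms match, so h'(y) = 0 and h is a constant absorbed into C.
General solution: x^3 + xy = C.


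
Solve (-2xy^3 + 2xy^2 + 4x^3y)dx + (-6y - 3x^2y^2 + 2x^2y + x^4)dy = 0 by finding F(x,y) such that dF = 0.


Check exactness: ∂M/∂y = -6xy^2 + 4xy + 4x^3 and ∂N/∂x = -6xy^2 + 4xy + 4x^3; equal, so the equation is exact.
Integrate M with respect to x (treating y as constant): ∫M dx = -x^2y^3 + x^2y^2 + x^4y + h(y).
Differentiate w.r.t. y and set equal to N: the x-dependent terms already match, leaving h'(y) = -6y. Integrate: h(y) = -3y^2.
So F(x,y) = -3y^2 - x^2y^3 + x^2y^2 + x^4y.
General solution: -3y^2 - x^2y^3 + x^2y^2 + x^4y = C.


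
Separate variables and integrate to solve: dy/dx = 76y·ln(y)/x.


Separate: dy/[y ln(y)] = 76 dx/x.
Substitute u = ln(y): du/u = 76 dx/x.
Integrate: ln|ln(y)| = 76ln|x| + C₀, hence ln(y) = C·x^76.


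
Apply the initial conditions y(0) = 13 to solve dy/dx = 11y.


General solution of y' = 11y is y = Ce^(11x).
Apply y(0) = 13: C = 13.
Particular solution: y = 13e^(11x).


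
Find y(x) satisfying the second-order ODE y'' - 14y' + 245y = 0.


Characteristic equation: r² - 14r + 245 = 0.
Discriminant is negative; roots r = 7 ± 14i (complex conjugate pair).
General solution uses e^(α x)(C₁ cos(β x) + C₂ sin(β x)): y = e^(7x)(C₁cos(14x) + C₂sin(14x)).


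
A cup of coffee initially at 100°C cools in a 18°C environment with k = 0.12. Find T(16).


Newton's law: dT/dt = -k(T - T_a) has solution T(t) = T_a + (T₀ - T_a)e^(-kt).
Plug in T_a = 18, T₀ = 100, k = 0.12, t = 16: T(16) = 18 + (82)e^(-1.92) ≈ 30.0°C.


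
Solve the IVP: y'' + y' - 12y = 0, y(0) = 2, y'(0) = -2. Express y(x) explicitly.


Characteristic roots of r² + r - 12 = 0 are 3, -4.
General solution y = c₁ e^(3x) + c₂ e^(-4x).
Apply y(0) = 2: c₁ + c₂ = 2. Apply y'(0) = -2: 3 c₁ - 4 c₂ = -2.
Solve: c₁ = 6/7, c₂ = 8/7.
Particular solution: y = (6/7)e^(3x) + (8/7)e^(-4x).


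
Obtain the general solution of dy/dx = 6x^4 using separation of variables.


Integrate both sides with respect to x: y = ∫ 6x^4 dx = (6/5)x^5 + C.


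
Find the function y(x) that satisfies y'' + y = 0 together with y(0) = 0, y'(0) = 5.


Characteristic roots of r² + 1 = 0 are ±1i, so y = C₁cos(x) + C₂sin(x).
Apply y(0) = 0: C₁ = 0. Differentiate and apply y'(0) = 5: 1·C₂ = 5, so C₂ = 5.
Particular solution: y = 5sin(x).


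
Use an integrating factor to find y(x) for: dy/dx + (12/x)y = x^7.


P(x) = 12/x ⇒ μ = x^12.
(x^12 y)' = x^19 ⇒ x^12 y = x^20/(20) + C.
Solve for y: y = (1/20)x^8 + C/x^12.


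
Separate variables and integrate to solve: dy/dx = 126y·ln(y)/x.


Separate: dy/[y ln(y)] = 126 dx/x.
Substitute u = ln(y): du/u = 126 dx/x.
Integrate: ln|ln(y)| = 126ln|x| + C₀, hence ln(y) = C·x^126.


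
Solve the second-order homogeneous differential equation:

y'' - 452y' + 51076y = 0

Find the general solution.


Characteristic equation: r² - 452r + 51076 = 0, i.e. (r - 226)² = 0.
Repeated root r = 226; include an x factor for the second linearly independent solution.
General solution: y = (C₁ + C₂x)e^(226x).


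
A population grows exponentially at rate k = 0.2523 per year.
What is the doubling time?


Exponential growth: P(t) = P₀ e^(0.2523t). Set P(t)/P₀ = 2: e^(0.2523t) = 2.
Solve: t = ln(2)/0.2523 ≈ 2.75 years.


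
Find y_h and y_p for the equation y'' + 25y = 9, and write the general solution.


Homogeneous part: r² + 25 = 0 ⇒ r = ±5i, so y_h = C₁cos(5x) + C₂sin(5x).
Try constant y_p = A; plug in: 25A = 9 ⇒ A = 9/25.
General solution: y = C₁cos(5x) + C₂sin(5x) + 9/25.


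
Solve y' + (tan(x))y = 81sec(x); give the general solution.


P(x) = tan(x) ⇒ μ = e^(∫tan(x)dx) = sec(x).
(sec(x) y)' = 81sec²(x) ⇒ sec(x) y = 81tan(x) + C.
Multiply by cos(x): y = 81sin(x) + C·cos(x).


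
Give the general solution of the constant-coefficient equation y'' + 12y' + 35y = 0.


Characteristic equation: r² + 12r + 35 = 0.
Factor: (r + 7)(r + 5) = 0 ⇒ r = -7, -5 (distinct real).
General solution: y = C₁e^(-7x) + C₂e^(-5x).


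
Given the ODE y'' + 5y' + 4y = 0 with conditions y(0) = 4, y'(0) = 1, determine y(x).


Characteristic roots of r² + 5r + 4 = 0 are -4, -1.
General solution y = c₁ e^(-4x) + c₂ e^(-x).
Apply y(0) = 4: c₁ + c₂ = 4. Apply y'(0) = 1: -4 c₁ - 1 c₂ = 1.
Solve: c₁ = -5/3, c₂ = 17/3.
Particular solution: y = -(5/3)e^(-4x) + (17/3)e^(-x).


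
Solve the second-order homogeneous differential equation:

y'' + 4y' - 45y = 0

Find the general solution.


Characteristic equation: r² + 4r - 45 = 0.
Factor: (r + 9)(r - 5) = 0 ⇒ r = -9, 5 (distinct real).
General solution: y = C₁e^(-9x) + C₂e^(5x).


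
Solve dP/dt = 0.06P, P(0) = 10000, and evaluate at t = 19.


The ODE dP/dt = 0.06P has solution P(t) = P(0)e^(0.06t).
Substitute P(0) = 10000 and t = 19: P(19) = 10000 e^(1.14) ≈ 31268.


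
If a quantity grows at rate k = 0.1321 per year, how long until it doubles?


Exponential growth: P(t) = P₀ e^(0.1321t). Set P(t)/P₀ = 2: e^(0.1321t) = 2.
Solve: t = ln(2)/0.1321 ≈ 5.25 years.


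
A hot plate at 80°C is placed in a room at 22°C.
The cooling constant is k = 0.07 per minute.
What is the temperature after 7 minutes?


Newton's law: dT/dt = -k(T - T_a) has solution T(t) = T_a + (T₀ - T_a)e^(-kt).
Plug in T_a = 22, T₀ = 80, k = 0.07, t = 7: T(7) = 22 + (58)e^(-0.49) ≈ 57.5°C.


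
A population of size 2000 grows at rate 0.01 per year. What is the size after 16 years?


The ODE dP/dt = 0.01P has solution P(t) = P(0)e^(0.01t).
Substitute P(0) = 2000 and t = 16: P(16) = 2000 e^(0.16) ≈ 2347.


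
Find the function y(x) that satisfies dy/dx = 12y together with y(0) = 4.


General solution of y' = 12y is y = Ce^(12x).
Apply y(0) = 4: C = 4.
Particular solution: y = 4e^(12x).


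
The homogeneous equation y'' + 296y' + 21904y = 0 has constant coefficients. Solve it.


Characteristic equation: r² + 296r + 21904 = 0, i.e. (r + 148)² = 0.
Repeated root r = -148; include an x factor for the second linearly independent solution.
General solution: y = (C₁ + C₂x)e^(-148x).


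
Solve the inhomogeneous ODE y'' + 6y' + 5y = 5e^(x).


Characteristic roots of r² + 6r + 5 = 0 are -5, -1.
y_h = C₁e^(-5x) + C₂e^(-x).
Forcing exponent 1 is not a characteristic root; try y_p = Ae^(x).
Substitute: A·(1 + (6)·1 + (5)) = A·12 = 5, so A = 5/12.
General solution: y = C₁e^(-5x) + C₂e^(-x) + (5/12)e^(x).


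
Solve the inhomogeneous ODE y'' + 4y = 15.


Homogeneous part: r² + 4 = 0 ⇒ r = ±2i, so y_h = C₁cos(2x) + C₂sin(2x).
Try constant y_p = A; plug in: 4A = 15 ⇒ A = 15/4.
General solution: y = C₁cos(2x) + C₂sin(2x) + 15/4.


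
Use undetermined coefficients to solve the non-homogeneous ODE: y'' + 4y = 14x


Homogeneous: r² + 4 = 0 ⇒ r = ±2i, y_h = C₁cos(2x) + C₂sin(2x).
Polynomial forcing; try y_p = Ax + B. Then y_p'' + 4 y_p = 4(Ax + B) = 14x, so B = 0 and A = 7/2.
General solution: y = C₁cos(2x) + C₂sin(2x) + (7/2)x.


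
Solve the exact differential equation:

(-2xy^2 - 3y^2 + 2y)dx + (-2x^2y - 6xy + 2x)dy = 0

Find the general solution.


Check exactness: ∂M/∂y = -4xy - 6y + 2 and ∂N/∂x = -4xy - 6y + 2; equal, so the equation is exact.
Integrate M with respect to x (treating y as constant): ∫M dx = -x^2y^2 - 3xy^2 + 2xy + h(y).
Differentiate w.r.t. y and set equal to N: all terms match, so h'(y) = 0 and h is a constant absorbed into C.
General solution: -x^2y^2 - 3xy^2 + 2xy = C.


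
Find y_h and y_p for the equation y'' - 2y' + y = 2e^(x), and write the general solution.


Characteristic polynomial (r - 1)² = 0; repeated root r = 1.
y_h = (C₁ + C₂x)e^(x). Forcing matches the repeated root (resonance), so try y_p = Ax² e^(x).
Substitute and solve for A: 2A = 2, so A = 1.
General solution: y = (C₁ + C₂x + x²)e^(x).


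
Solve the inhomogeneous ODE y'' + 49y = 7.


Homogeneous part: r² + 49 = 0 ⇒ r = ±7i, so y_h = C₁cos(7x) + C₂sin(7x).
Try constant y_p = A; plug in: 49A = 7 ⇒ A = 1/7.
General solution: y = C₁cos(7x) + C₂sin(7x) + 1/7.


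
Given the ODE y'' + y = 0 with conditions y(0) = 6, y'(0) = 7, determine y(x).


Characteristic roots of r² + 1 = 0 are ±1i, so y = C₁cos(x) + C₂sin(x).
Apply y(0) = 6: C₁ = 6. Differentiate and apply y'(0) = 7: 1·C₂ = 7, so C₂ = 7.
Particular solution: y = 6cos(x) + 7sin(x).


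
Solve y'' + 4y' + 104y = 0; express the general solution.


Characteristic equation: r² + 4r + 104 = 0.
Discriminant is negative; roots r = -2 ± 10i (complex conjugate pair).
General solution uses e^(α x)(C₁ cos(β x) + C₂ sin(β x)): y = e^(-2x)(C₁cos(10x) + C₂sin(10x)).


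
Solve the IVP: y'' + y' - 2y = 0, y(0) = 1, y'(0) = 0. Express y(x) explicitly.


Characteristic roots of r² + r - 2 = 0 are -2, 1.
General solution y = c₁ e^(-2x) + c₂ e^(x).
Apply y(0) = 1: c₁ + c₂ = 1. Apply y'(0) = 0: -2 c₁ + 1 c₂ = 0.
Solve: c₁ = 1/3, c₂ = 2/3.
Particular solution: y = (1/3)e^(-2x) + (2/3)e^(x).


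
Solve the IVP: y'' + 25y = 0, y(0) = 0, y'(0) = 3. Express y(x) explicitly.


Characteristic roots of r² + 25 = 0 are ±5i, so y = C₁cos(5x) + C₂sin(5x).
Apply y(0) = 0: C₁ = 0. Differentiate and apply y'(0) = 3: 5·C₂ = 3, so C₂ = 3/5.
Particular solution: y = (3/5)sin(5x).


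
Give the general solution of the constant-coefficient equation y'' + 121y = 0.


Characteristic equation: r² + 121 = 0.
Discriminant is negative; roots r = 0 ± 11i (complex conjugate pair).
General solution uses e^(α x)(C₁ cos(β x) + C₂ sin(β x)): y = C₁cos(11x) + C₂sin(11x).


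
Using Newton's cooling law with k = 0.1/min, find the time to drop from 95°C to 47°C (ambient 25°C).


From T(t) = T_a + (T₀ - T_a)e^(-kt), set T(t) = 47:
(47 - 25) / (95 - 25) = e^(-0.1t), so t = -ln(0.314)/0.1 ≈ 11.6 minutes.


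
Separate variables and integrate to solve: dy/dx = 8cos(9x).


g(y) = 1, so integrate directly: y = ∫ 8cos(9x) dx = (8/9)sin(9x) + C.


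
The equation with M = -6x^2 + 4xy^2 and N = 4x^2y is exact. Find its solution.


Check exactness: ∂M/∂y = 8xy and ∂N/∂x = 8xy; equal, so the equation is exact.
Integrate M with respect to x (treating y as constant): ∫M dx = -2x^3 + 2x^2y^2 + h(y).
Differentiate w.r.t. y and set equal to N: all terms match, so h'(y) = 0 and h is a constant absorbed into C.
General solution: -2x^3 + 2x^2y^2 = C.


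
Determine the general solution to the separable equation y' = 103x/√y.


Separate: √y dy = 103x dx.
Integrate: (2/3)y^(3/2) = (103/2)x² + C.


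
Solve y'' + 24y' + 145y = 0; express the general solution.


Characteristic equation: r² + 24r + 145 = 0.
Discriminant is negative; roots r = -12 ± 1i (complex conjugate pair).
General solution uses e^(α x)(C₁ cos(β x) + C₂ sin(β x)): y = e^(-12x)(C₁cos(x) + C₂sin(x)).


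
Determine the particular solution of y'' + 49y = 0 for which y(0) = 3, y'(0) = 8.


Characteristic roots of r² + 49 = 0 are ±7i, so y = C₁cos(7x) + C₂sin(7x).
Apply y(0) = 3: C₁ = 3. Differentiate and apply y'(0) = 8: 7·C₂ = 8, so C₂ = 8/7.
Particular solution: y = 3cos(7x) + (8/7)sin(7x).


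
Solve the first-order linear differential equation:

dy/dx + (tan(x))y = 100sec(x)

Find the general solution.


P(x) = tan(x) ⇒ μ = e^(∫tan(x)dx) = sec(x).
(sec(x) y)' = 100sec²(x) ⇒ sec(x) y = 100tan(x) + C.
Multiply by cos(x): y = 100sin(x) + C·cos(x).


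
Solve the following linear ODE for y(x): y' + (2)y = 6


P(x) = 2, Q(x) = 6; integrating factor μ = e^(2x).
(μ y)' = 6e^(2x) ⇒ μ y = 3e^(2x) + C.
Divide by μ: y = 3 + Ce^(-2x).


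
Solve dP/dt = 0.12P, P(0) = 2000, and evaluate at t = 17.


The ODE dP/dt = 0.12P has solution P(t) = P(0)e^(0.12t).
Substitute P(0) = 2000 and t = 17: P(17) = 2000 e^(2.04) ≈ 15381.


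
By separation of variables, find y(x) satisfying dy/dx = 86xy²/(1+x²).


Separate: dy/y² = 86x/(1+x²) dx.
Integrate LHS: ∫ dy/y² = -1/y.
Integrate RHS via u = 1+x²: 43ln(1+x²) + C.
Result: -1/y = 43ln(1+x²) + C.


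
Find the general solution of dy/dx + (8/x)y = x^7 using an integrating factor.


P(x) = 8/x ⇒ μ = x^8.
(x^8 y)' = x^15 ⇒ x^8 y = x^16/(16) + C.
Solve for y: y = (1/16)x^8 + C/x^8.


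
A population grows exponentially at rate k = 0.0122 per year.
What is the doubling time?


Exponential growth: P(t) = P₀ e^(0.0122t). Set P(t)/P₀ = 2: e^(0.0122t) = 2.
Solve: t = ln(2)/0.0122 ≈ 56.82 years.


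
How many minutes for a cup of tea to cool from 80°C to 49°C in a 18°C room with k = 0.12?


From T(t) = T_a + (T₀ - T_a)e^(-kt), set T(t) = 49:
(49 - 18) / (80 - 18) = e^(-0.12t), so t = -ln(0.500)/0.12 ≈ 5.8 minutes.


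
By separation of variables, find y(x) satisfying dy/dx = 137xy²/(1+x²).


Separate: dy/y² = 137x/(1+x²) dx.
Integrate LHS: ∫ dy/y² = -1/y.
Integrate RHS via u = 1+x²: (137/2)ln(1+x²) + C.
Result: -1/y = (137/2)ln(1+x²) + C.


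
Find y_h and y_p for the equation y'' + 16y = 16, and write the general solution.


Homogeneous part: r² + 16 = 0 ⇒ r = ±4i, so y_h = C₁cos(4x) + C₂sin(4x).
Try constant y_p = A; plug in: 16A = 16 ⇒ A = 1.
General solution: y = C₁cos(4x) + C₂sin(4x) + 1.


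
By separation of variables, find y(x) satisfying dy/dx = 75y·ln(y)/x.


Separate: dy/[y ln(y)] = 75 dx/x.
Substitute u = ln(y): du/u = 75 dx/x.
Integrate: ln|ln(y)| = 75ln|x| + C₀, hence ln(y) = C·x^75.


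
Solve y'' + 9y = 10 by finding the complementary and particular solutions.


Homogeneous part: r² + 9 = 0 ⇒ r = ±3i, so y_h = C₁cos(3x) + C₂sin(3x).
Try constant y_p = A; plug in: 9A = 10 ⇒ A = 10/9.
General solution: y = C₁cos(3x) + C₂sin(3x) + 10/9.


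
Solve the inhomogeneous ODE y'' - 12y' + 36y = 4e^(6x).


Characteristic polynomial (r - 6)² = 0; repeated root r = 6.
y_h = (C₁ + C₂x)e^(6x). Forcing matches the repeated root (resonance), so try y_p = Ax² e^(6x).
Substitute and solve for A: 2A = 4, so A = 2.
General solution: y = (C₁ + C₂x + 2x²)e^(6x).


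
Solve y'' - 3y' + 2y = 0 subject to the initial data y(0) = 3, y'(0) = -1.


Characteristic roots of r² - 3r + 2 = 0 are 1, 2.
General solution y = c₁ e^(x) + c₂ e^(2x).
Apply y(0) = 3: c₁ + c₂ = 3. Apply y'(0) = -1: 1 c₁ + 2 c₂ = -1.
Solve: c₁ = 7, c₂ = -4.
Particular solution: y = 7e^(x) - 4e^(2x).


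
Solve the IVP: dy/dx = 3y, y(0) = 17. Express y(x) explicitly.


General solution of y' = 3y is y = Ce^(3x).
Apply y(0) = 17: C = 17.
Particular solution: y = 17e^(3x).


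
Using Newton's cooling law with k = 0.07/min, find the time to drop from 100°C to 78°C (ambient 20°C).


From T(t) = T_a + (T₀ - T_a)e^(-kt), set T(t) = 78:
(78 - 20) / (100 - 20) = e^(-0.07t), so t = -ln(0.725)/0.07 ≈ 4.6 minutes.


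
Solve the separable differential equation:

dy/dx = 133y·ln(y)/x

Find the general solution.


Separate: dy/[y ln(y)] = 133 dx/x.
Substitute u = ln(y): du/u = 133 dx/x.
Integrate: ln|ln(y)| = 133ln|x| + C₀, hence ln(y) = C·x^133.


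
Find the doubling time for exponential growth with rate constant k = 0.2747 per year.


Exponential growth: P(t) = P₀ e^(0.2747t). Set P(t)/P₀ = 2: e^(0.2747t) = 2.
Solve: t = ln(2)/0.2747 ≈ 2.52 years.


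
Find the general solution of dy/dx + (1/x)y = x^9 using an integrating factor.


P(x) = 1/x ⇒ μ = x^1.
(x^1 y)' = x^1·x^9 = x^10.
Integrate: x^1 y = x^11/(11) + C.
Solve for y: y = (1/11)x^10 + C/x^1.


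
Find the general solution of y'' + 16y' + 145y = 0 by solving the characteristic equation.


Characteristic equation: r² + 16r + 145 = 0.
Discriminant is negative; roots r = -8 ± 9i (complex conjugate pair).
General solution uses e^(α x)(C₁ cos(β x) + C₂ sin(β x)): y = e^(-8x)(C₁cos(9x) + C₂sin(9x)).


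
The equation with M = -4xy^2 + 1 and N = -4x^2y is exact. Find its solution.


Check exactness: ∂M/∂y = -8xy and ∂N/∂x = -8xy; equal, so the equation is exact.
Integrate M with respect to x (treating y as constant): ∫M dx = -2x^2y^2 + x + h(y).
Differentiate w.r.t. y and set equal to N: all terms match, so h'(y) = 0 and h is a constant absorbed into C.
General solution: -2x^2y^2 + x = C.


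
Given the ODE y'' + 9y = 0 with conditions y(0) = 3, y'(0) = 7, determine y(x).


Characteristic roots of r² + 9 = 0 are ±3i, so y = C₁cos(3x) + C₂sin(3x).
Apply y(0) = 3: C₁ = 3. Differentiate and apply y'(0) = 7: 3·C₂ = 7, so C₂ = 7/3.
Particular solution: y = 3cos(3x) + (7/3)sin(3x).


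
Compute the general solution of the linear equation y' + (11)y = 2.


P(x) = 11, Q(x) = 2; integrating factor μ = e^(11x).
(μ y)' = 2e^(11x) ⇒ μ y = (2/11)e^(11x) + C.
Divide by μ: y = 2/11 + Ce^(-11x).


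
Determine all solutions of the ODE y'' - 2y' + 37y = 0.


Characteristic equation: r² - 2r + 37 = 0.
Discriminant is negative; roots r = 1 ± 6i (complex conjugate pair).
General solution uses e^(α x)(C₁ cos(β x) + C₂ sin(β x)): y = e^(x)(C₁cos(6x) + C₂sin(6x)).


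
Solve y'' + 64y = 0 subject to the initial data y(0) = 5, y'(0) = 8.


Characteristic roots of r² + 64 = 0 are ±8i, so y = C₁cos(8x) + C₂sin(8x).
Apply y(0) = 5: C₁ = 5. Differentiate and apply y'(0) = 8: 8·C₂ = 8, so C₂ = 1.
Particular solution: y = 5cos(8x) + sin(8x).


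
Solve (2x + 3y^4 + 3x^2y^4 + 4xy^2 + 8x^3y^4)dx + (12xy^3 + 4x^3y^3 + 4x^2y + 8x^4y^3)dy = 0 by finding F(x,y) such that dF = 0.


Check exactness: ∂M/∂y = 12y^3 + 12x^2y^3 + 8xy + 32x^3y^3 and ∂N/∂x = 12y^3 + 12x^2y^3 + 8xy + 32x^3y^3; equal, so the equation is exact.
Integrate M with respect to x (treating y as constant): ∫M dx = x^2 + 3xy^4 + x^3y^4 + 2x^2y^2 + 2x^4y^4 + h(y).
Differentiate w.r.t. y and set equal to N: all terms match, so h'(y) = 0 and h is a constant absorbed into C.
General solution: x^2 + 3xy^4 + x^3y^4 + 2x^2y^2 + 2x^4y^4 = C.


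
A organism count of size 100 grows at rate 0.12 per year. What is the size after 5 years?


The ODE dP/dt = 0.12P has solution P(t) = P(0)e^(0.12t).
Substitute P(0) = 100 and t = 5: P(5) = 100 e^(0.60) ≈ 182.


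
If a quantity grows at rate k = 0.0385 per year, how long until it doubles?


Exponential growth: P(t) = P₀ e^(0.0385t). Set P(t)/P₀ = 2: e^(0.0385t) = 2.
Solve: t = ln(2)/0.0385 ≈ 18.00 years.


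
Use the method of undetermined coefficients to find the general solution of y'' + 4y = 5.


Homogeneous part: r² + 4 = 0 ⇒ r = ±2i, so y_h = C₁cos(2x) + C₂sin(2x).
Try constant y_p = A; plug in: 4A = 5 ⇒ A = 5/4.
General solution: y = C₁cos(2x) + C₂sin(2x) + 5/4.


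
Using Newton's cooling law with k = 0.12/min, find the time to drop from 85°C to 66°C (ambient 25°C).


From T(t) = T_a + (T₀ - T_a)e^(-kt), set T(t) = 66:
(66 - 25) / (85 - 25) = e^(-0.12t), so t = -ln(0.683)/0.12 ≈ 3.2 minutes.


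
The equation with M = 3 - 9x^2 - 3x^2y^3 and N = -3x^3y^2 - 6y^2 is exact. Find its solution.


Check exactness: ∂M/∂y = -9x^2y^2 and ∂N/∂x = -9x^2y^2; equal, so the equation is exact.
Integrate M with respect to x (treating y as constant): ∫M dx = 3x - 3x^3 - x^3y^3 + h(y).
Differentiate w.r.t. y and set equal to N: the x-dependent terms already match, leaving h'(y) = -6y^2. Integrate: h(y) = -2y^3.
So F(x,y) = 3x - 3x^3 - x^3y^3 - 2y^3.
General solution: 3x - 3x^3 - x^3y^3 - 2y^3 = C.


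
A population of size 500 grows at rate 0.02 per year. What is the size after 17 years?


The ODE dP/dt = 0.02P has solution P(t) = P(0)e^(0.02t).
Substitute P(0) = 500 and t = 17: P(17) = 500 e^(0.34) ≈ 702.


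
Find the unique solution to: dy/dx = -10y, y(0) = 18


General solution of y' = -10y is y = Ce^(-10x).
Apply y(0) = 18: C = 18.
Particular solution: y = 18e^(-10x).


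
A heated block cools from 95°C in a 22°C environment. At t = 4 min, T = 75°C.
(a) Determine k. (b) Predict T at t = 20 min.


Newton's law: T(t) = T_a + (T₀ - T_a)e^(-kt).
(a) Use T(4) = 75: (75 - 22)/(95 - 22) = e^(-k·4), so k = -ln(0.726)/4 ≈ 0.0800.
(b) Apply k to t = 20: T(20) = 22 + (73)e^(-1.601) ≈ 36.7°C.


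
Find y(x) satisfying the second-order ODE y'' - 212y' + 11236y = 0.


Characteristic equation: r² - 212r + 11236 = 0, i.e. (r - 106)² = 0.
Repeated root r = 106; include an x factor for the second linearly independent solution.
General solution: y = (C₁ + C₂x)e^(106x).


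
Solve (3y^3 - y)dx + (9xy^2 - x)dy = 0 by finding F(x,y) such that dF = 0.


Check exactness: ∂M/∂y = 9y^2 - 1 and ∂N/∂x = 9y^2 - 1; equal, so the equation is exact.
Integrate M with respect to x (treating y as constant): ∫M dx = 3xy^3 - xy + h(y).
Differentiate w.r.t. y and set equal to N: all terms match, so h'(y) = 0 and h is a constant absorbed into C.
General solution: 3xy^3 - xy = C.


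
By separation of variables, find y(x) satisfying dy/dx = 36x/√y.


Separate: √y dy = 36x dx.
Integrate: (2/3)y^(3/2) = 18x² + C.


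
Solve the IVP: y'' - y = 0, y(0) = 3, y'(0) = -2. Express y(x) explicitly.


Characteristic roots of r² - 1 = 0 are -1, 1.
General solution y = c₁ e^(-x) + c₂ e^(x).
Apply y(0) = 3: c₁ + c₂ = 3. Apply y'(0) = -2: -1 c₁ + 1 c₂ = -2.
Solve: c₁ = 5/2, c₂ = 1/2.
Particular solution: y = (5/2)e^(-x) + (1/2)e^(x).


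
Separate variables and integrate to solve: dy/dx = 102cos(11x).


g(y) = 1, so integrate directly: y = ∫ 102cos(11x) dx = (102/11)sin(11x) + C.


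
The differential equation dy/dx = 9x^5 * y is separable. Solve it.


Separate variables: dy/y = 9x^5 dx.
Integrate: ln|y| = (3/2)x^6 + C₀.
Exponentiate: y = Ce^((3/2)x^6).


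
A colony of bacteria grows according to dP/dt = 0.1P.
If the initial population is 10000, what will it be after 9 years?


The ODE dP/dt = 0.1P has solution P(t) = P(0)e^(0.1t).
Substitute P(0) = 10000 and t = 9: P(9) = 10000 e^(0.90) ≈ 24596.


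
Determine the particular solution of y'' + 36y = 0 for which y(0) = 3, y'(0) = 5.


Characteristic roots of r² + 36 = 0 are ±6i, so y = C₁cos(6x) + C₂sin(6x).
Apply y(0) = 3: C₁ = 3. Differentiate and apply y'(0) = 5: 6·C₂ = 5, so C₂ = 5/6.
Particular solution: y = 3cos(6x) + (5/6)sin(6x).
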